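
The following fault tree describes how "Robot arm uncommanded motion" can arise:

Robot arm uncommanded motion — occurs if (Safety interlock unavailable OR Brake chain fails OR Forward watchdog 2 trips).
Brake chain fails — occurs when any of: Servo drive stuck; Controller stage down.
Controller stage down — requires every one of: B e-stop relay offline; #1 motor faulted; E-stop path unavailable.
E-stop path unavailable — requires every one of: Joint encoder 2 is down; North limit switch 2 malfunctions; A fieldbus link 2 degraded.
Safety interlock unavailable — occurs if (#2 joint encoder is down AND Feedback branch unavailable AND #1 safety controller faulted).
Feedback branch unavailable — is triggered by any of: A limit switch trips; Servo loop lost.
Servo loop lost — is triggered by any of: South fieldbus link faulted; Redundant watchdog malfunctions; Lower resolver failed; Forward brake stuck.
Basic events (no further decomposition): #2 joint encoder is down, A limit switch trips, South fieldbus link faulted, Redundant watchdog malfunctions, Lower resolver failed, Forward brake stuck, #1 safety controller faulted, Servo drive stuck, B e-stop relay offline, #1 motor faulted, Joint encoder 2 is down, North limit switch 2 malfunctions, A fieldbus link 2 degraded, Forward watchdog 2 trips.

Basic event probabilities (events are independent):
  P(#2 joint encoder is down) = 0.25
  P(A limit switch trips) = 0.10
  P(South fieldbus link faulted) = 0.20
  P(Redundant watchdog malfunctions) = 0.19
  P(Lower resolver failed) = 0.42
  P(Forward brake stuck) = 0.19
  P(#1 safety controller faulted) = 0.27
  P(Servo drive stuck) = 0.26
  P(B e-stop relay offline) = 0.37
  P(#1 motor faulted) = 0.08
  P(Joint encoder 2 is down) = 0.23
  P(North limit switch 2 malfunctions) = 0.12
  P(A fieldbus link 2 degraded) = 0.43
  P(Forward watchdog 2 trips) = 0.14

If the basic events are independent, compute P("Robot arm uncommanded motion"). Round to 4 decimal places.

P(Servo loop lost) [OR] = 1 − (1−0.20) × (1−0.19) × (1−0.42) × (1−0.19) = 0.695570
P(Feedback branch unavailable) [OR] = 1 − (1−0.10) × (1−0.695570) = 0.726013
P(Safety interlock unavailable) [AND] = 0.25 × 0.726013 × 0.27 = 0.049006
P(E-stop path unavailable) [AND] = 0.23 × 0.12 × 0.43 = 0.011868
P(Controller stage down) [AND] = 0.37 × 0.08 × 0.011868 = 0.000351
P(Brake chain fails) [OR] = 1 − (1−0.26) × (1−0.000351) = 0.260260
P(Robot arm uncommanded motion) [OR] = 1 − (1−0.049006) × (1−0.260260) × (1−0.14) = 0.395000
Rounded to 4 decimal places: P(Robot arm uncommanded motion) ≈ 0.3950.

0.3950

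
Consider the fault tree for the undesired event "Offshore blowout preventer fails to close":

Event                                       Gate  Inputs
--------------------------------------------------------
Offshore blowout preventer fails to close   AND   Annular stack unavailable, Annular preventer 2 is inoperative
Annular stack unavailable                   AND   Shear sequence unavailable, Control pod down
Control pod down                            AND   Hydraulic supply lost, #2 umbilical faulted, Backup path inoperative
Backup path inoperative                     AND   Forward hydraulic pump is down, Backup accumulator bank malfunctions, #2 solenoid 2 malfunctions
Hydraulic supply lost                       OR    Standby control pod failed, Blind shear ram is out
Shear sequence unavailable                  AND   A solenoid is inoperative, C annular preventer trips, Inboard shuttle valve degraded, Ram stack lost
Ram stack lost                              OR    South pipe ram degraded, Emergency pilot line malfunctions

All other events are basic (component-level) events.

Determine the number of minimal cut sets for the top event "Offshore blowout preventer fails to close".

4

Ram stack lost [OR]: union of children's cut sets → 2 cut set(s).
Shear sequence unavailable [AND]: one cut set from each child combined → 1 × 1 × 1 × 2 = 2 cut set(s).
Hydraulic supply lost [OR]: union of children's cut sets → 2 cut set(s).
Backup path inoperative [AND]: one cut set from each child combined → 1 × 1 × 1 = 1 cut set(s).
Control pod down [AND]: one cut set from each child combined → 2 × 1 × 1 = 2 cut set(s).
Annular stack unavailable [AND]: one cut set from each child combined → 2 × 2 = 4 cut set(s).
Offshore blowout preventer fails to close [AND]: one cut set from each child combined → 4 × 1 = 4 cut set(s).
Minimal cut sets: {#2 solenoid 2 malfunctions, #2 umbilical faulted, A solenoid is inoperative, Annular preventer 2 is inoperative, Backup accumulator bank malfunctions, C annular preventer trips, Forward hydraulic pump is down, Inboard shuttle valve degraded, South pipe ram degraded, Standby control pod failed}; {#2 solenoid 2 malfunctions, #2 umbilical faulted, A solenoid is inoperative, Annular preventer 2 is inoperative, Backup accumulator bank malfunctions, Blind shear ram is out, C annular preventer trips, Forward hydraulic pump is down, Inboard shuttle valve degraded, South pipe ram degraded}; {#2 solenoid 2 malfunctions, #2 umbilical faulted, A solenoid is inoperative, Annular preventer 2 is inoperative, Backup accumulator bank malfunctions, C annular preventer trips, Emergency pilot line malfunctions, Forward hydraulic pump is down, Inboard shuttle valve degraded, Standby control pod failed}; {#2 solenoid 2 malfunctions, #2 umbilical faulted, A solenoid is inoperative, Annular preventer 2 is inoperative, Backup accumulator bank malfunctions, Blind shear ram is out, C annular preventer trips, Emergency pilot line malfunctions, Forward hydraulic pump is down, Inboard shuttle valve degraded}.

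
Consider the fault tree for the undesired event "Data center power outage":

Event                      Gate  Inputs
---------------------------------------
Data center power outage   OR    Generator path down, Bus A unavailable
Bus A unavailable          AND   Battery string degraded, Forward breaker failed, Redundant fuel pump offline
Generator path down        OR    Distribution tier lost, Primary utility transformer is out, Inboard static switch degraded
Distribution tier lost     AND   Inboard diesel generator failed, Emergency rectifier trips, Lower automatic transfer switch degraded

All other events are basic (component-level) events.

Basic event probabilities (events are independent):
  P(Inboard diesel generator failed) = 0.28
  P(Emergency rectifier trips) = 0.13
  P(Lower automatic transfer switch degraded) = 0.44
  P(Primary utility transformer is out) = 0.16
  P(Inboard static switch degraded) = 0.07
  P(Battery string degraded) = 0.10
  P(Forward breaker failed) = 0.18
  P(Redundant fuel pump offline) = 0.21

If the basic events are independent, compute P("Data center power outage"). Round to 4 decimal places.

P(Distribution tier lost) [AND] = 0.28 × 0.13 × 0.44 = 0.016016
P(Generator path down) [OR] = 1 − (1−0.016016) × (1−0.16) × (1−0.07) = 0.231312
P(Bus A unavailable) [AND] = 0.10 × 0.18 × 0.21 = 0.003780
P(Data center power outage) [OR] = 1 − (1−0.231312) × (1−0.003780) = 0.234218
Rounded to 4 decimal places: P(Data center power outage) ≈ 0.2342.

0.2342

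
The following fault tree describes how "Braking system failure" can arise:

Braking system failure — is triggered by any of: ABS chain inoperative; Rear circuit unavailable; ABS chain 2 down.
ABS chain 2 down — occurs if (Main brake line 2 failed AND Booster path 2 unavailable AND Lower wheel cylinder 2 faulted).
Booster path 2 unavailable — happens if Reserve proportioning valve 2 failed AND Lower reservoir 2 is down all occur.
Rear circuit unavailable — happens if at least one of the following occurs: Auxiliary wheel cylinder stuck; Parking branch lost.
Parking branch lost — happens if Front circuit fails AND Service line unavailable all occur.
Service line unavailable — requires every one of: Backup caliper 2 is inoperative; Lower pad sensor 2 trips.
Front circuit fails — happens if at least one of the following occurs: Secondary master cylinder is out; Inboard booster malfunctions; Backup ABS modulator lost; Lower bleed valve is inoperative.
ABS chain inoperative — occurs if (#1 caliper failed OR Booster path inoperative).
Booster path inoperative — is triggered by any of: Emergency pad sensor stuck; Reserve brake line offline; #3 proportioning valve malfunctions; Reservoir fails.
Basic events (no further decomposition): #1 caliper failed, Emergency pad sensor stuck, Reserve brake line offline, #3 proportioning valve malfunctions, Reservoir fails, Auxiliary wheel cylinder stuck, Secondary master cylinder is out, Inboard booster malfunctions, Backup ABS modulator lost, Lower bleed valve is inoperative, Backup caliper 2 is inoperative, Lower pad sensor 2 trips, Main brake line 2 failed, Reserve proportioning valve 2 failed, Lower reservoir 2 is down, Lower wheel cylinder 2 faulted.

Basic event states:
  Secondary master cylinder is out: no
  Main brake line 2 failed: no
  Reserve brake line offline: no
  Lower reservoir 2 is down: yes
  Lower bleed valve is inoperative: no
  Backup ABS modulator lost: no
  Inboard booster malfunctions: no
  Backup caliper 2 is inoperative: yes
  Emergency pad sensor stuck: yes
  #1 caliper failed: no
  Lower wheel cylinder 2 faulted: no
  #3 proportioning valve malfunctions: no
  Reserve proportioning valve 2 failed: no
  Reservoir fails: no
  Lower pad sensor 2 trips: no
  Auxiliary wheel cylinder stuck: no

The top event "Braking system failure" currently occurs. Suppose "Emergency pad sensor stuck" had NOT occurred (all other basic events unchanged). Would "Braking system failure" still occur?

No

Counterfactual: set "Emergency pad sensor stuck" to not occurred.
Booster path inoperative [OR]: Emergency pad sensor stuck=not, Reserve brake line offline=not, #3 proportioning valve malfunctions=not, Reservoir fails=not → no input occurs → does not occur.
ABS chain inoperative [OR]: #1 caliper failed=not, Booster path inoperative=not → no input occurs → does not occur.
Front circuit fails [OR]: Secondary master cylinder is out=not, Inboard booster malfunctions=not, Backup ABS modulator lost=not, Lower bleed valve is inoperative=not → no input occurs → does not occur.
Service line unavailable [AND]: Backup caliper 2 is inoperative=occurs, Lower pad sensor 2 trips=not → not all inputs occur → does not occur.
Parking branch lost [AND]: Front circuit fails=not, Service line unavailable=not → not all inputs occur → does not occur.
Rear circuit unavailable [OR]: Auxiliary wheel cylinder stuck=not, Parking branch lost=not → no input occurs → does not occur.
Booster path 2 unavailable [AND]: Reserve proportioning valve 2 failed=not, Lower reservoir 2 is down=occurs → not all inputs occur → does not occur.
ABS chain 2 down [AND]: Main brake line 2 failed=not, Booster path 2 unavailable=not, Lower wheel cylinder 2 faulted=not → not all inputs occur → does not occur.
Braking system failure [OR]: ABS chain inoperative=not, Rear circuit unavailable=not, ABS chain 2 down=not → no input occurs → does not occur.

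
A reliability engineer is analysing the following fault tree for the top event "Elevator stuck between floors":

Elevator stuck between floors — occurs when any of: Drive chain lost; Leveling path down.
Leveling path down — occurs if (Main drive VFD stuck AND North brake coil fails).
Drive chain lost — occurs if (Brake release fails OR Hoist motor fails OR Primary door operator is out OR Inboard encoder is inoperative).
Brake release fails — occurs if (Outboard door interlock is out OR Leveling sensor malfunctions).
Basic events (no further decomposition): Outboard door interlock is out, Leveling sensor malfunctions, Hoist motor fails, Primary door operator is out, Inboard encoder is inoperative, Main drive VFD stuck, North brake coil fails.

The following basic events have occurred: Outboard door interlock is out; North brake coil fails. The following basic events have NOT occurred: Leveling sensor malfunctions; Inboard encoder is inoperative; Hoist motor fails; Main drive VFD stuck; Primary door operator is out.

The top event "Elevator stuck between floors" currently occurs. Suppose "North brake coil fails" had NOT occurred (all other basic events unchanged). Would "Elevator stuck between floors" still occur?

Yes

Counterfactual: set "North brake coil fails" to not occurred.
Brake release fails [OR]: Outboard door interlock is out=occurs, Leveling sensor malfunctions=not → at least one input occurs → occurs.
Drive chain lost [OR]: Brake release fails=occurs, Hoist motor fails=not, Primary door operator is out=not, Inboard encoder is inoperative=not → at least one input occurs → occurs.
Leveling path down [AND]: Main drive VFD stuck=not, North brake coil fails=not → not all inputs occur → does not occur.
Elevator stuck between floors [OR]: Drive chain lost=occurs, Leveling path down=not → at least one input occurs → occurs.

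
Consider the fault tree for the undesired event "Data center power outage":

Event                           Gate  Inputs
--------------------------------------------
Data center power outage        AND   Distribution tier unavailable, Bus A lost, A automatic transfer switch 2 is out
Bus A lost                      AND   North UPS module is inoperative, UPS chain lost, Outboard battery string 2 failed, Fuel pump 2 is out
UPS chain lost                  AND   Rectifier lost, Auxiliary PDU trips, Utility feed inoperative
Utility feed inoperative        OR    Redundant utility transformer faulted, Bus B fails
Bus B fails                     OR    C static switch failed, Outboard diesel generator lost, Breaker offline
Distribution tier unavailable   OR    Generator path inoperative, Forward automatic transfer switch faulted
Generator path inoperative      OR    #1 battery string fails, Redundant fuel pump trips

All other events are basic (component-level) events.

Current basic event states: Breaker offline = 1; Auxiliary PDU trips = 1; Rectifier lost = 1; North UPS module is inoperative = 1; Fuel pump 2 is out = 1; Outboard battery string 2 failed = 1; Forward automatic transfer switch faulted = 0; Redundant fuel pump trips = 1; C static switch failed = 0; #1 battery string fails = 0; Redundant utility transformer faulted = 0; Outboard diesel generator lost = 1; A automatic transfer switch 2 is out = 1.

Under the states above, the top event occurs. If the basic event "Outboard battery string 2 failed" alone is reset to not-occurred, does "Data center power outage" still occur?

Counterfactual: set "Outboard battery string 2 failed" to not occurred.
Generator path inoperative [OR]: #1 battery string fails=not, Redundant fuel pump trips=occurs → at least one input occurs → occurs.
Distribution tier unavailable [OR]: Generator path inoperative=occurs, Forward automatic transfer switch faulted=not → at least one input occurs → occurs.
Bus B fails [OR]: C static switch failed=not, Outboard diesel generator lost=occurs, Breaker offline=occurs → at least one input occurs → occurs.
Utility feed inoperative [OR]: Redundant utility transformer faulted=not, Bus B fails=occurs → at least one input occurs → occurs.
UPS chain lost [AND]: Rectifier lost=occurs, Auxiliary PDU trips=occurs, Utility feed inoperative=occurs → all inputs occur → occurs.
Bus A lost [AND]: North UPS module is inoperative=occurs, UPS chain lost=occurs, Outboard battery string 2 failed=not, Fuel pump 2 is out=occurs → not all inputs occur → does not occur.
Data center power outage [AND]: Distribution tier unavailable=occurs, Bus A lost=not, A automatic transfer switch 2 is out=occurs → not all inputs occur → does not occur.

No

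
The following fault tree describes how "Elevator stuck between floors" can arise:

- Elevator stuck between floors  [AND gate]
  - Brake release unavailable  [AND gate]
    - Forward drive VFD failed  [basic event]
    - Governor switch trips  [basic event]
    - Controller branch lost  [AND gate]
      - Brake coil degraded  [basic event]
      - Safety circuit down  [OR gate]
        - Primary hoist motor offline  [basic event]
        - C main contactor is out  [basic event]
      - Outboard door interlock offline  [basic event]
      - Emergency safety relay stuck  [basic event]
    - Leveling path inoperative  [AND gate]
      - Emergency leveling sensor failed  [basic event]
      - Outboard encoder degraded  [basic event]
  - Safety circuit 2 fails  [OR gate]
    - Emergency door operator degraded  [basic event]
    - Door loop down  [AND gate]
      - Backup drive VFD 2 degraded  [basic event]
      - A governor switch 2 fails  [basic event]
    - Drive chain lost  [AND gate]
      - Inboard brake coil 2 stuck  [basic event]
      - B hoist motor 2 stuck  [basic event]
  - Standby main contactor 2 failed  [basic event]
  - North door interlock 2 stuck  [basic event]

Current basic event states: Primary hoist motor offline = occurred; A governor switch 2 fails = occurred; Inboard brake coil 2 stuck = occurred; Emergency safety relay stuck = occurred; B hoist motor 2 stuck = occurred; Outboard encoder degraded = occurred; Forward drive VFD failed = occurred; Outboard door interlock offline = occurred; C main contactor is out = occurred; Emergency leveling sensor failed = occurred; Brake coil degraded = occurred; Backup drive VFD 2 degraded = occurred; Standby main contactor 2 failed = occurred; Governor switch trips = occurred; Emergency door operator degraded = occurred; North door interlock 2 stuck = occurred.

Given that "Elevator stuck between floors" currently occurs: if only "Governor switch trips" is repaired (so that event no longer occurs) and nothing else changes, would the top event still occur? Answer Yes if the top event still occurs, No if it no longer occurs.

Counterfactual: set "Governor switch trips" to not occurred.
Safety circuit down [OR]: Primary hoist motor offline=occurs, C main contactor is out=occurs → at least one input occurs → occurs.
Controller branch lost [AND]: Brake coil degraded=occurs, Safety circuit down=occurs, Outboard door interlock offline=occurs, Emergency safety relay stuck=occurs → all inputs occur → occurs.
Leveling path inoperative [AND]: Emergency leveling sensor failed=occurs, Outboard encoder degraded=occurs → all inputs occur → occurs.
Brake release unavailable [AND]: Forward drive VFD failed=occurs, Governor switch trips=not, Controller branch lost=occurs, Leveling path inoperative=occurs → not all inputs occur → does not occur.
Door loop down [AND]: Backup drive VFD 2 degraded=occurs, A governor switch 2 fails=occurs → all inputs occur → occurs.
Drive chain lost [AND]: Inboard brake coil 2 stuck=occurs, B hoist motor 2 stuck=occurs → all inputs occur → occurs.
Safety circuit 2 fails [OR]: Emergency door operator degraded=occurs, Door loop down=occurs, Drive chain lost=occurs → at least one input occurs → occurs.
Elevator stuck between floors [AND]: Brake release unavailable=not, Safety circuit 2 fails=occurs, Standby main contactor 2 failed=occurs, North door interlock 2 stuck=occurs → not all inputs occur → does not occur.

No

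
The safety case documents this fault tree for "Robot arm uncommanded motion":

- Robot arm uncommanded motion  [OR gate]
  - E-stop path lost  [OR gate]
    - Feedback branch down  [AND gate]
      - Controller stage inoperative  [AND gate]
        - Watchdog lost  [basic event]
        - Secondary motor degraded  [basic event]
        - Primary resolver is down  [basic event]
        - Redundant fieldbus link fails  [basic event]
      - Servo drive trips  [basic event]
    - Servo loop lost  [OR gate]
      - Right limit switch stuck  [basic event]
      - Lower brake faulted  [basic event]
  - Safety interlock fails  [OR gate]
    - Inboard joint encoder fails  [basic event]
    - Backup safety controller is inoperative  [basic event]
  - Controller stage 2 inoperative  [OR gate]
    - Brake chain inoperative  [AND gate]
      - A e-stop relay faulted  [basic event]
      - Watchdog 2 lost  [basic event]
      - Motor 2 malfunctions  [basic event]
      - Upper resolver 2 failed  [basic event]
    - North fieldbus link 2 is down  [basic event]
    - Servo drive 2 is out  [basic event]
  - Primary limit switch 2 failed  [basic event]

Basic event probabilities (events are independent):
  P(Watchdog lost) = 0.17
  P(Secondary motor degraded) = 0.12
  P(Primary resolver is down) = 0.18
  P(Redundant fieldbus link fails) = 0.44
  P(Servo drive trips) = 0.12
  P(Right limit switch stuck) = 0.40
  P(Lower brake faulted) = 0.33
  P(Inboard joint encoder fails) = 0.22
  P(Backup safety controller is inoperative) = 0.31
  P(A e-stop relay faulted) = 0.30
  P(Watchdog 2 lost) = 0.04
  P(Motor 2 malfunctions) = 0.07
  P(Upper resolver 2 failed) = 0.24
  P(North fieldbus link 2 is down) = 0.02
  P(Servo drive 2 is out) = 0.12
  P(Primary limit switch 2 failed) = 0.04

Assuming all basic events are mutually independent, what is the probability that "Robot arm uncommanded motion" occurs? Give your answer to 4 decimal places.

P(Controller stage inoperative) [AND] = 0.17 × 0.12 × 0.18 × 0.44 = 0.001616
P(Feedback branch down) [AND] = 0.001616 × 0.12 = 0.000194
P(Servo loop lost) [OR] = 1 − (1−0.40) × (1−0.33) = 0.598000
P(E-stop path lost) [OR] = 1 − (1−0.000194) × (1−0.598000) = 0.598078
P(Safety interlock fails) [OR] = 1 − (1−0.22) × (1−0.31) = 0.461800
P(Brake chain inoperative) [AND] = 0.30 × 0.04 × 0.07 × 0.24 = 0.000202
P(Controller stage 2 inoperative) [OR] = 1 − (1−0.000202) × (1−0.02) × (1−0.12) = 0.137774
P(Robot arm uncommanded motion) [OR] = 1 − (1−0.598078) × (1−0.461800) × (1−0.137774) × (1−0.04) = 0.820949
Rounded to 4 decimal places: P(Robot arm uncommanded motion) ≈ 0.8209.

0.8209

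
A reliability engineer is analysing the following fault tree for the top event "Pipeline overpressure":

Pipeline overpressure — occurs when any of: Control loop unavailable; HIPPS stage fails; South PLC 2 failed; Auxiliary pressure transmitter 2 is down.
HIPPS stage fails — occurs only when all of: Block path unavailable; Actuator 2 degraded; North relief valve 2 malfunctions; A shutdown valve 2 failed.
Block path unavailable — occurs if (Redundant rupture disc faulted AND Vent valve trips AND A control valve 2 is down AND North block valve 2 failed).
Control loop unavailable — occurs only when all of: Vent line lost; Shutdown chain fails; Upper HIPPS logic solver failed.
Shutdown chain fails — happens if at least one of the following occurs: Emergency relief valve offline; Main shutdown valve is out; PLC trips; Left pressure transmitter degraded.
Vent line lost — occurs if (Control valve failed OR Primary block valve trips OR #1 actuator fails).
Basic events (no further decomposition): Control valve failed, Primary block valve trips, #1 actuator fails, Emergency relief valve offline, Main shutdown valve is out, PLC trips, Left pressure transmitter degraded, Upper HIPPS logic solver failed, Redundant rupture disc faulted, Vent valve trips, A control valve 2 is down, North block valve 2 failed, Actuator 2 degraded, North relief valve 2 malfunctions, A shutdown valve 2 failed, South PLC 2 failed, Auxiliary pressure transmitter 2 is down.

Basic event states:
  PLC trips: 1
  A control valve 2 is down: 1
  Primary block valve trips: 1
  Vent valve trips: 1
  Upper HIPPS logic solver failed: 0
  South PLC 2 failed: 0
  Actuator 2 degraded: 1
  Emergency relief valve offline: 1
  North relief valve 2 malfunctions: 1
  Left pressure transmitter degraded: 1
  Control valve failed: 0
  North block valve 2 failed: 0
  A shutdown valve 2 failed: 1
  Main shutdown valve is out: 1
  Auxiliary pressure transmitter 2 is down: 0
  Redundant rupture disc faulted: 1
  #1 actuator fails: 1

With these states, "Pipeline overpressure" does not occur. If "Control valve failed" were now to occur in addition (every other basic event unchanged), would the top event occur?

No

Counterfactual: set "Control valve failed" to occurred.
Vent line lost [OR]: Control valve failed=occurs, Primary block valve trips=occurs, #1 actuator fails=occurs → at least one input occurs → occurs.
Shutdown chain fails [OR]: Emergency relief valve offline=occurs, Main shutdown valve is out=occurs, PLC trips=occurs, Left pressure transmitter degraded=occurs → at least one input occurs → occurs.
Control loop unavailable [AND]: Vent line lost=occurs, Shutdown chain fails=occurs, Upper HIPPS logic solver failed=not → not all inputs occur → does not occur.
Block path unavailable [AND]: Redundant rupture disc faulted=occurs, Vent valve trips=occurs, A control valve 2 is down=occurs, North block valve 2 failed=not → not all inputs occur → does not occur.
HIPPS stage fails [AND]: Block path unavailable=not, Actuator 2 degraded=occurs, North relief valve 2 malfunctions=occurs, A shutdown valve 2 failed=occurs → not all inputs occur → does not occur.
Pipeline overpressure [OR]: Control loop unavailable=not, HIPPS stage fails=not, South PLC 2 failed=not, Auxiliary pressure transmitter 2 is down=not → no input occurs → does not occur.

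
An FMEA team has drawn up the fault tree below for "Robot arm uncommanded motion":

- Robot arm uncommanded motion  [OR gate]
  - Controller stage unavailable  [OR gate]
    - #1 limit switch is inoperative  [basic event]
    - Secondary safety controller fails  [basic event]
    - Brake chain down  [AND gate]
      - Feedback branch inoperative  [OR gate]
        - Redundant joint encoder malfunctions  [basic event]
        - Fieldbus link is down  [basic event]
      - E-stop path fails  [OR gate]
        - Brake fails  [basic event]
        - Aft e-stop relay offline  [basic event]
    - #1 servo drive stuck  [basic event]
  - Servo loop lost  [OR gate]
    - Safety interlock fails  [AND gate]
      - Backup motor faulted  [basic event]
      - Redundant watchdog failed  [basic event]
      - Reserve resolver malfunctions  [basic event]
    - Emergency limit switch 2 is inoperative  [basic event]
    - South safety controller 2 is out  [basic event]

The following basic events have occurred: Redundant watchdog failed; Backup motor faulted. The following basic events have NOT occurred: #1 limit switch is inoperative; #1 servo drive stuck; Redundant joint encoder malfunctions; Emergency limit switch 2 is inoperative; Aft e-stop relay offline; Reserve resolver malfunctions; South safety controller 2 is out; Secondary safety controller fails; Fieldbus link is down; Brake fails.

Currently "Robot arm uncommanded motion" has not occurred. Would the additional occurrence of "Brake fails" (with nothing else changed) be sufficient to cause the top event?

Counterfactual: set "Brake fails" to occurred.
Feedback branch inoperative [OR]: Redundant joint encoder malfunctions=not, Fieldbus link is down=not → no input occurs → does not occur.
E-stop path fails [OR]: Brake fails=occurs, Aft e-stop relay offline=not → at least one input occurs → occurs.
Brake chain down [AND]: Feedback branch inoperative=not, E-stop path fails=occurs → not all inputs occur → does not occur.
Controller stage unavailable [OR]: #1 limit switch is inoperative=not, Secondary safety controller fails=not, Brake chain down=not, #1 servo drive stuck=not → no input occurs → does not occur.
Safety interlock fails [AND]: Backup motor faulted=occurs, Redundant watchdog failed=occurs, Reserve resolver malfunctions=not → not all inputs occur → does not occur.
Servo loop lost [OR]: Safety interlock fails=not, Emergency limit switch 2 is inoperative=not, South safety controller 2 is out=not → no input occurs → does not occur.
Robot arm uncommanded motion [OR]: Controller stage unavailable=not, Servo loop lost=not → no input occurs → does not occur.

No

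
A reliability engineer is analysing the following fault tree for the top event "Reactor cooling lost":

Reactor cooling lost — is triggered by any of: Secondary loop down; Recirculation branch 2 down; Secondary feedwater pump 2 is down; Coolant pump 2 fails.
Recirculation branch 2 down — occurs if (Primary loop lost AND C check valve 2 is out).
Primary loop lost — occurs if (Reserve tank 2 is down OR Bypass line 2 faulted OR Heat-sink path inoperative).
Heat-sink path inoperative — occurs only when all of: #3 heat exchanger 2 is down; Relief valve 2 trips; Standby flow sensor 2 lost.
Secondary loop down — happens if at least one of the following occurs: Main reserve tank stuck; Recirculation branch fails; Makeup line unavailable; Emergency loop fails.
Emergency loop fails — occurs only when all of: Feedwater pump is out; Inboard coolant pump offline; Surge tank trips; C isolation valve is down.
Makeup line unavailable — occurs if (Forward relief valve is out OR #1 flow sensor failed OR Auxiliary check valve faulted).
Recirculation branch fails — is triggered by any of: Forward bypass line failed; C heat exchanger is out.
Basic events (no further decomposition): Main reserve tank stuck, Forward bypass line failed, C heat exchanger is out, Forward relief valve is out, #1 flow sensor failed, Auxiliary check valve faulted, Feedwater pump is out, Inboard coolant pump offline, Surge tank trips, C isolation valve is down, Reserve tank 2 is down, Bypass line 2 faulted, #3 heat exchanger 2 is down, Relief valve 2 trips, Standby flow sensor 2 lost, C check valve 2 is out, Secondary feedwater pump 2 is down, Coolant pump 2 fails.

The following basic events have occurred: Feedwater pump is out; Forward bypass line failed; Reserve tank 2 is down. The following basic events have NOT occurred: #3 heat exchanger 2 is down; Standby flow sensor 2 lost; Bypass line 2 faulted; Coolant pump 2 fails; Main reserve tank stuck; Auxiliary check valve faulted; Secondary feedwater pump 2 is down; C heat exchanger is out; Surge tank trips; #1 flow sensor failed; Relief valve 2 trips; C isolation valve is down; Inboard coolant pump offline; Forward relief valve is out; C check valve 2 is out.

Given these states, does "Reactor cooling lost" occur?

Yes

Recirculation branch fails [OR]: Forward bypass line failed=occurs, C heat exchanger is out=not → at least one input occurs → occurs.
Makeup line unavailable [OR]: Forward relief valve is out=not, #1 flow sensor failed=not, Auxiliary check valve faulted=not → no input occurs → does not occur.
Emergency loop fails [AND]: Feedwater pump is out=occurs, Inboard coolant pump offline=not, Surge tank trips=not, C isolation valve is down=not → not all inputs occur → does not occur.
Secondary loop down [OR]: Main reserve tank stuck=not, Recirculation branch fails=occurs, Makeup line unavailable=not, Emergency loop fails=not → at least one input occurs → occurs.
Heat-sink path inoperative [AND]: #3 heat exchanger 2 is down=not, Relief valve 2 trips=not, Standby flow sensor 2 lost=not → not all inputs occur → does not occur.
Primary loop lost [OR]: Reserve tank 2 is down=occurs, Bypass line 2 faulted=not, Heat-sink path inoperative=not → at least one input occurs → occurs.
Recirculation branch 2 down [AND]: Primary loop lost=occurs, C check valve 2 is out=not → not all inputs occur → does not occur.
Reactor cooling lost [OR]: Secondary loop down=occurs, Recirculation branch 2 down=not, Secondary feedwater pump 2 is down=not, Coolant pump 2 fails=not → at least one input occurs → occurs.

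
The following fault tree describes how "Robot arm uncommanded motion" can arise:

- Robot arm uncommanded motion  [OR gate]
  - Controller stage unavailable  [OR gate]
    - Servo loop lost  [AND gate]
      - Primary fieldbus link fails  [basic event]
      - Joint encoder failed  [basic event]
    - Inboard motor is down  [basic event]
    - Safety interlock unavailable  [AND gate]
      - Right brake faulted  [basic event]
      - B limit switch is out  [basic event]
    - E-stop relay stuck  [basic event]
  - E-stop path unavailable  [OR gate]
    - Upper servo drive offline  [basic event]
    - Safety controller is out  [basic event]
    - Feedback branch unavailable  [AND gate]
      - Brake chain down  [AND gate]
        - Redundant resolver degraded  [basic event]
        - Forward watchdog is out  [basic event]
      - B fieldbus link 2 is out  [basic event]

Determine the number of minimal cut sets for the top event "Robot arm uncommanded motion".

7

Servo loop lost [AND]: one cut set from each child combined → 1 × 1 = 1 cut set(s).
Safety interlock unavailable [AND]: one cut set from each child combined → 1 × 1 = 1 cut set(s).
Controller stage unavailable [OR]: union of children's cut sets → 4 cut set(s).
Brake chain down [AND]: one cut set from each child combined → 1 × 1 = 1 cut set(s).
Feedback branch unavailable [AND]: one cut set from each child combined → 1 × 1 = 1 cut set(s).
E-stop path unavailable [OR]: union of children's cut sets → 3 cut set(s).
Robot arm uncommanded motion [OR]: union of children's cut sets → 7 cut set(s).
Minimal cut sets: {Joint encoder failed, Primary fieldbus link fails}; {Inboard motor is down}; {B limit switch is out, Right brake faulted}; {E-stop relay stuck}; {Upper servo drive offline}; {Safety controller is out}; {B fieldbus link 2 is out, Forward watchdog is out, Redundant resolver degraded}.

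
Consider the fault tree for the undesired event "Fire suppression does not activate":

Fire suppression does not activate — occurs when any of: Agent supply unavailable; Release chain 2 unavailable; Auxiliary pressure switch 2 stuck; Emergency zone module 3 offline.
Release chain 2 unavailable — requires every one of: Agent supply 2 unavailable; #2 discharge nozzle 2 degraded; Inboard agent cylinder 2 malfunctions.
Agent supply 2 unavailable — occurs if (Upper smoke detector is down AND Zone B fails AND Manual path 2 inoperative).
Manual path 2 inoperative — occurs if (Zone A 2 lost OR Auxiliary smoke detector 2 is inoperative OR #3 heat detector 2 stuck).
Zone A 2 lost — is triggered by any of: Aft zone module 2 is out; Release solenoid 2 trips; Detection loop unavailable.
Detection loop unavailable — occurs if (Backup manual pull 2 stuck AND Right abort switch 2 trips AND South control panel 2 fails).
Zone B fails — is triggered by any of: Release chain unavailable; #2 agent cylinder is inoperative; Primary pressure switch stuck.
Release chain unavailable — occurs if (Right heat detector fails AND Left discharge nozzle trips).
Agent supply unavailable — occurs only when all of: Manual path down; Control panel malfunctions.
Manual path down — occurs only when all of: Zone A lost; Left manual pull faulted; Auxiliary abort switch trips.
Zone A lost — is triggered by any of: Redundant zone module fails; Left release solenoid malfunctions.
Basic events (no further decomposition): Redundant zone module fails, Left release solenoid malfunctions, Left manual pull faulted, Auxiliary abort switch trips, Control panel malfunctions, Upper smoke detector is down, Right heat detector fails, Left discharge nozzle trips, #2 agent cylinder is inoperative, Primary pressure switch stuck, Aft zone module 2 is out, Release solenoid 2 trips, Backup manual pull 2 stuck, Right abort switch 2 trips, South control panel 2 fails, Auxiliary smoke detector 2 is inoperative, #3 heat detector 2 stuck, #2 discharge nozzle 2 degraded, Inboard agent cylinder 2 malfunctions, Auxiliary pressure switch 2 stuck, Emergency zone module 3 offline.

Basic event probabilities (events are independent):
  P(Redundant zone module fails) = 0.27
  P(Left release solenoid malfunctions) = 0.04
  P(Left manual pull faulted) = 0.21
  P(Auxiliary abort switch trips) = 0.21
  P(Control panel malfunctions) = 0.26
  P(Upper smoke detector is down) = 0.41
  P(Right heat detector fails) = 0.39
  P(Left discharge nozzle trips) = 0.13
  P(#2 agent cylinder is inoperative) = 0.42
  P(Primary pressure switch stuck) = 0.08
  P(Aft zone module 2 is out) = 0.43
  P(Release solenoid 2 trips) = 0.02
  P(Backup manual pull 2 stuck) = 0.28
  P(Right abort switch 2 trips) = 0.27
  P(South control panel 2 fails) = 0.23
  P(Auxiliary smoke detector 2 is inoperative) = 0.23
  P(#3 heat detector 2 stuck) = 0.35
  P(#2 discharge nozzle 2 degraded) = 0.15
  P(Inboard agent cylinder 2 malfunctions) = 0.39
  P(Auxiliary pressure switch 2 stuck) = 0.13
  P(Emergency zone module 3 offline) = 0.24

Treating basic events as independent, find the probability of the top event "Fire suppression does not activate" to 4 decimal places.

0.3467

P(Zone A lost) [OR] = 1 − (1−0.27) × (1−0.04) = 0.299200
P(Manual path down) [AND] = 0.299200 × 0.21 × 0.21 = 0.013195
P(Agent supply unavailable) [AND] = 0.013195 × 0.26 = 0.003431
P(Release chain unavailable) [AND] = 0.39 × 0.13 = 0.050700
P(Zone B fails) [OR] = 1 − (1−0.050700) × (1−0.42) × (1−0.08) = 0.493454
P(Detection loop unavailable) [AND] = 0.28 × 0.27 × 0.23 = 0.017388
P(Zone A 2 lost) [OR] = 1 − (1−0.43) × (1−0.02) × (1−0.017388) = 0.451113
P(Manual path 2 inoperative) [OR] = 1 − (1−0.451113) × (1−0.23) × (1−0.35) = 0.725282
P(Agent supply 2 unavailable) [AND] = 0.41 × 0.493454 × 0.725282 = 0.146736
P(Release chain 2 unavailable) [AND] = 0.146736 × 0.15 × 0.39 = 0.008584
P(Fire suppression does not activate) [OR] = 1 − (1−0.003431) × (1−0.008584) × (1−0.13) × (1−0.24) = 0.346725
Rounded to 4 decimal places: P(Fire suppression does not activate) ≈ 0.3467.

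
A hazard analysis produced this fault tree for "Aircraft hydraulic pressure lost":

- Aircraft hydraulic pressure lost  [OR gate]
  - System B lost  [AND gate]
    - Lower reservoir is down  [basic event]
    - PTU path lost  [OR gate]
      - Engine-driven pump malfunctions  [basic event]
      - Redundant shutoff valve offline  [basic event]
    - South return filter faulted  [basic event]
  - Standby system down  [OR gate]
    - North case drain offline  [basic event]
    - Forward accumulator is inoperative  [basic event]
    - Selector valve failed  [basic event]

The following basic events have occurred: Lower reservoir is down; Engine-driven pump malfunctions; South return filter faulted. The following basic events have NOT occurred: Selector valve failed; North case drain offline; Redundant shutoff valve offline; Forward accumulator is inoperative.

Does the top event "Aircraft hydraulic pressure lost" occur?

PTU path lost [OR]: Engine-driven pump malfunctions=occurs, Redundant shutoff valve offline=not → at least one input occurs → occurs.
System B lost [AND]: Lower reservoir is down=occurs, PTU path lost=occurs, South return filter faulted=occurs → all inputs occur → occurs.
Standby system down [OR]: North case drain offline=not, Forward accumulator is inoperative=not, Selector valve failed=not → no input occurs → does not occur.
Aircraft hydraulic pressure lost [OR]: System B lost=occurs, Standby system down=not → at least one input occurs → occurs.

Yes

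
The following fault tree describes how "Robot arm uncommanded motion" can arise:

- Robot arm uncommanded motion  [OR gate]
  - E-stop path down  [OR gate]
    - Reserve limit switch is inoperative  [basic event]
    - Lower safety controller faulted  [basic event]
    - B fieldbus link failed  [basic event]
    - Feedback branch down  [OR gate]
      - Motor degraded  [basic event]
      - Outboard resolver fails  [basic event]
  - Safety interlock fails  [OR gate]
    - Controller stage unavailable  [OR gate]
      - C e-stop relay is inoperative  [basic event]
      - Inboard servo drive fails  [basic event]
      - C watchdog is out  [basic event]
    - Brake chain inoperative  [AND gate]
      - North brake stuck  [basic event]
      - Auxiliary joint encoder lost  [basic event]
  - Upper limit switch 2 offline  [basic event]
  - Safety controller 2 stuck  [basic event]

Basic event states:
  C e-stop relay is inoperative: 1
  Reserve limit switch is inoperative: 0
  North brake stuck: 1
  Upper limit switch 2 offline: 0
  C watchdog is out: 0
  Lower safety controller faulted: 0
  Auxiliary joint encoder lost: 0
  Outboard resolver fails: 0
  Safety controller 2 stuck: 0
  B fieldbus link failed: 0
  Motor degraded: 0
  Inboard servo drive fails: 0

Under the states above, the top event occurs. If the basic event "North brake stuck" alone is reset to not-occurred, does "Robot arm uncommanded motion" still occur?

Yes

Counterfactual: set "North brake stuck" to not occurred.
Feedback branch down [OR]: Motor degraded=not, Outboard resolver fails=not → no input occurs → does not occur.
E-stop path down [OR]: Reserve limit switch is inoperative=not, Lower safety controller faulted=not, B fieldbus link failed=not, Feedback branch down=not → no input occurs → does not occur.
Controller stage unavailable [OR]: C e-stop relay is inoperative=occurs, Inboard servo drive fails=not, C watchdog is out=not → at least one input occurs → occurs.
Brake chain inoperative [AND]: North brake stuck=not, Auxiliary joint encoder lost=not → not all inputs occur → does not occur.
Safety interlock fails [OR]: Controller stage unavailable=occurs, Brake chain inoperative=not → at least one input occurs → occurs.
Robot arm uncommanded motion [OR]: E-stop path down=not, Safety interlock fails=occurs, Upper limit switch 2 offline=not, Safety controller 2 stuck=not → at least one input occurs → occurs.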